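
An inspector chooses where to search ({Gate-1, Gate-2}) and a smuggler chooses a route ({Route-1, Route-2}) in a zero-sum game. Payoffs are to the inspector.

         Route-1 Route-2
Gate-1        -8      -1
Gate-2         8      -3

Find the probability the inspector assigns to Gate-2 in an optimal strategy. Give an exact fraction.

Row minima: Gate-1 → -8, Gate-2 → -3; maximin = -3.
Column maxima: Route-1 → 8, Route-2 → -1; minimax = -1.
-3 ≠ -1, so there is no saddle point; optimal play is mixed.
Let the inspector play Gate-1 with probability p. Expected payoff against Route-1: (-8)p + 8(1−p) = −16p + 8; against Route-2: (-1)p + (-3)(1−p) = 2p − 3.
Setting these equal: −16p + 8 = 2p − 3 ⇒ −18p = -11 ⇒ p = 11/18, and the value is (-16)·(11/18) + 8 = -16/9.
For the smuggler: with q = P(Route-1), equating Gate-1's and Gate-2's payoffs gives −7q − 1 = 11q − 3 ⇒ q = 1/9.

7/18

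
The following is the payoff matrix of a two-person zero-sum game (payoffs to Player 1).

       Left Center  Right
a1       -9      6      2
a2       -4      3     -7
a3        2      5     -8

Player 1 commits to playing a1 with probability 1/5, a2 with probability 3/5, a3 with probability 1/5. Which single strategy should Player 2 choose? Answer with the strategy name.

If Player 2 plays Left, Player 1's expected payoff is (1/5)·(-9) + (3/5)·(-4) + (1/5)·2 = -19/5.
If Player 2 plays Center, Player 1's expected payoff is (1/5)·6 + (3/5)·3 + (1/5)·5 = 4.
If Player 2 plays Right, Player 1's expected payoff is (1/5)·2 + (3/5)·(-7) + (1/5)·(-8) = -27/5.
Player 2 minimizes Player 1's payoff; the smallest is -27/5, so the best response is Right.

Right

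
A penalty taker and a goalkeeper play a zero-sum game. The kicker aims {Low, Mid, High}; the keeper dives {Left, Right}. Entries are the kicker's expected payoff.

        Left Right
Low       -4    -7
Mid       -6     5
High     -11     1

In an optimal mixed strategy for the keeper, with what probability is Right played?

Row minima: Low → -7, Mid → -6, High → -11; maximin = -6.
Column maxima: Left → -4, Right → 5; minimax = -4.
-6 ≠ -4, so there is no saddle point; optimal play is mixed.
High is strictly dominated by Mid, so the kicker never plays it.
On the remaining 2×2 (Low, Mid vs Left, Right):
Let the kicker play Low with probability p. Expected payoff against Left: (-4)p + (-6)(1−p) = 2p − 6; against Right: (-7)p + 5(1−p) = −12p + 5.
Setting these equal: 2p − 6 = −12p + 5 ⇒ 14p = 11 ⇒ p = 11/14, and the value is (2)·(11/14) − 6 = -31/7.
For the keeper: with q = P(Left), equating Low's and Mid's payoffs gives 3q − 7 = −11q + 5 ⇒ q = 6/7.

1/7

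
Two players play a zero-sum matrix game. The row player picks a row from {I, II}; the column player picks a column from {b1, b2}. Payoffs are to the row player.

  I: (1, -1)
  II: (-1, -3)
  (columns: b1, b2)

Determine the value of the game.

Row minima: I → -1, II → -3; maximin = -1.
Column maxima: b1 → 1, b2 → -1; minimax = -1.
Since maximin = minimax = -1, there is a saddle point and the value is -1.

-1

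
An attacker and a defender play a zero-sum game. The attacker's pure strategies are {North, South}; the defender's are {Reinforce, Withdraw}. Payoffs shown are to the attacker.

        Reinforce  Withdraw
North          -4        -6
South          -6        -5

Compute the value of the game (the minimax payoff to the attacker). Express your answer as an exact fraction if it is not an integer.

Row minima: North → -6, South → -6; maximin = -6.
Column maxima: Reinforce → -4, Withdraw → -5; minimax = -5.
-6 ≠ -5, so there is no saddle point; optimal play is mixed.
Let the attacker play North with probability p. Expected payoff against Reinforce: (-4)p + (-6)(1−p) = 2p − 6; against Withdraw: (-6)p + (-5)(1−p) = −p − 5.
Setting these equal: 2p − 6 = −p − 5 ⇒ 3p = 1 ⇒ p = 1/3, and the value is (2)·(1/3) − 6 = -16/3.
For the defender: with q = P(Reinforce), equating North's and South's payoffs gives 2q − 6 = −q − 5 ⇒ q = 1/3.

-16/3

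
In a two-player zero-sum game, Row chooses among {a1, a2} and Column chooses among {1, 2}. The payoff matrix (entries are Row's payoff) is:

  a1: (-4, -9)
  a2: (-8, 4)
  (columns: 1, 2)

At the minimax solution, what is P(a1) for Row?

Row minima: a1 → -9, a2 → -8; maximin = -8.
Column maxima: 1 → -4, 2 → 4; minimax = -4.
-8 ≠ -4, so there is no saddle point; optimal play is mixed.
Let Row play a1 with probability p. Expected payoff against 1: (-4)p + (-8)(1−p) = 4p − 8; against 2: (-9)p + 4(1−p) = −13p + 4.
Setting these equal: 4p − 8 = −13p + 4 ⇒ 17p = 12 ⇒ p = 12/17, and the value is (4)·(12/17) − 8 = -88/17.
For Column: with q = P(1), equating a1's and a2's payoffs gives 5q − 9 = −12q + 4 ⇒ q = 13/17.

12/17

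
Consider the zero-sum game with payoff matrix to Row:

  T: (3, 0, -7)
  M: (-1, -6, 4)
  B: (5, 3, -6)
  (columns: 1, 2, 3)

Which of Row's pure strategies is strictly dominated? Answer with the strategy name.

T

B gives a strictly higher payoff than T against every column: 5 > 3, 3 > 0, -6 > -7.
So T is strictly dominated and Row never plays it.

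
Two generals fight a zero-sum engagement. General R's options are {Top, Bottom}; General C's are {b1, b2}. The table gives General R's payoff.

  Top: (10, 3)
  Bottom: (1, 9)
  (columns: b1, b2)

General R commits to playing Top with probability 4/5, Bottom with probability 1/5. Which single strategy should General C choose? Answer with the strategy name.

If General C plays b1, General R's expected payoff is (4/5)·10 + (1/5)·1 = 41/5.
If General C plays b2, General R's expected payoff is (4/5)·3 + (1/5)·9 = 21/5.
General C minimizes General R's payoff; the smallest is 21/5, so the best response is b2.

b2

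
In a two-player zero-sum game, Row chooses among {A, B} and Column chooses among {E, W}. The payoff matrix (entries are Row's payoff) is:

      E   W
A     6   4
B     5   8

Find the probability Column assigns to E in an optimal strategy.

4/5

Row minima: A → 4, B → 5; maximin = 5.
Column maxima: E → 6, W → 8; minimax = 6.
5 ≠ 6, so there is no saddle point; optimal play is mixed.
Let Row play A with probability p. Expected payoff against E: 6p + 5(1−p) = p + 5; against W: 4p + 8(1−p) = −4p + 8.
Setting these equal: p + 5 = −4p + 8 ⇒ 5p = 3 ⇒ p = 3/5, and the value is (1)·(3/5) + 5 = 28/5.
For Column: with q = P(E), equating A's and B's payoffs gives 2q + 4 = −3q + 8 ⇒ q = 4/5.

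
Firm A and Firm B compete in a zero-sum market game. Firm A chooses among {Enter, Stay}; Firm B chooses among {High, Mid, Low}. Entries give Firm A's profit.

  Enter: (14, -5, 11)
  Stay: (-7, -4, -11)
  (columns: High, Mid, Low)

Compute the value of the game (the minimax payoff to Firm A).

Row minima: Enter → -5, Stay → -11; maximin = -5.
Column maxima: High → 14, Mid → -4, Low → 11; minimax = -4.
-5 ≠ -4, so there is no saddle point; optimal play is mixed.
High is strictly dominated by Low (it gives Firm A strictly more in every row), so Firm B never plays it.
On the remaining 2×2 (Enter, Stay vs Mid, Low):
Let Firm A play Enter with probability p. Expected payoff against Mid: (-5)p + (-4)(1−p) = −p − 4; against Low: 11p + (-11)(1−p) = 22p − 11.
Setting these equal: −p − 4 = 22p − 11 ⇒ −23p = -7 ⇒ p = 7/23, and the value is (-1)·(7/23) − 4 = -99/23.
For Firm B: with q = P(Mid), equating Enter's and Stay's payoffs gives −16q + 11 = 7q − 11 ⇒ q = 22/23.

-99/23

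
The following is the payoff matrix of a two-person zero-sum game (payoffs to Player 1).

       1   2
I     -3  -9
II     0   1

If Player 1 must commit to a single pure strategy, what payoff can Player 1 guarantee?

0

Row minima: I → -9, II → 0.
The best of these is 0.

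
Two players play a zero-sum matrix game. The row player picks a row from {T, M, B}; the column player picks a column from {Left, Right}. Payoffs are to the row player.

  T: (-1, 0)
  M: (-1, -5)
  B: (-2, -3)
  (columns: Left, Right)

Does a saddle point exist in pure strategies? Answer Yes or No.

Row minima: T → -1, M → -5, B → -3; maximin = -1.
Column maxima: Left → -1, Right → 0; minimax = -1.
maximin = minimax = -1, so a saddle point exists.

Yes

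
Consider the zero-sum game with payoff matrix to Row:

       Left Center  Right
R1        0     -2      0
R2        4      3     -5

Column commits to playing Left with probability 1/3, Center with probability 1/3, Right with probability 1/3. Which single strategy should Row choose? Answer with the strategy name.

R2

Expected payoff of R1: (1/3)·0 + (1/3)·(-2) + (1/3)·0 = -2/3.
Expected payoff of R2: (1/3)·4 + (1/3)·3 + (1/3)·(-5) = 2/3.
The largest is 2/3, so Row's best response is R2.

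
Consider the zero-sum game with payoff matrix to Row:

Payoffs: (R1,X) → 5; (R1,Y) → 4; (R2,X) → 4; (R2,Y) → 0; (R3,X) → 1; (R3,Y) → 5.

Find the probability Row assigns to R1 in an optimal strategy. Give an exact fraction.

4/5

Row minima: R1 → 4, R2 → 0, R3 → 1; maximin = 4.
Column maxima: X → 5, Y → 5; minimax = 5.
4 ≠ 5, so there is no saddle point; optimal play is mixed.
R2 is strictly dominated by R1, so Row never plays it.
On the remaining 2×2 (R1, R3 vs X, Y):
Let Row play R1 with probability p. Expected payoff against X: 5p + 1(1−p) = 4p + 1; against Y: 4p + 5(1−p) = −p + 5.
Setting these equal: 4p + 1 = −p + 5 ⇒ 5p = 4 ⇒ p = 4/5, and the value is (4)·(4/5) + 1 = 21/5.
For Column: with q = P(X), equating R1's and R3's payoffs gives q + 4 = −4q + 5 ⇒ q = 1/5.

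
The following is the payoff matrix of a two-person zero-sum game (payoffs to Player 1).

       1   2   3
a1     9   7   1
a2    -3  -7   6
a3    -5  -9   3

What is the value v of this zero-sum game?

49/19

Row minima: a1 → 1, a2 → -7, a3 → -9; maximin = 1.
Column maxima: 1 → 9, 2 → 7, 3 → 6; minimax = 6.
1 ≠ 6, so there is no saddle point; optimal play is mixed.
a3 is strictly dominated by a2, so Player 1 never plays it.
1 is strictly dominated by 2 (it gives Player 1 strictly more in every row), so Player 2 never plays it.
On the remaining 2×2 (a1, a2 vs 2, 3):
Let Player 1 play a1 with probability p. Expected payoff against 2: 7p + (-7)(1−p) = 14p − 7; against 3: 1p + 6(1−p) = −5p + 6.
Setting these equal: 14p − 7 = −5p + 6 ⇒ 19p = 13 ⇒ p = 13/19, and the value is (14)·(13/19) − 7 = 49/19.
For Player 2: with q = P(2), equating a1's and a2's payoffs gives 6q + 1 = −13q + 6 ⇒ q = 5/19.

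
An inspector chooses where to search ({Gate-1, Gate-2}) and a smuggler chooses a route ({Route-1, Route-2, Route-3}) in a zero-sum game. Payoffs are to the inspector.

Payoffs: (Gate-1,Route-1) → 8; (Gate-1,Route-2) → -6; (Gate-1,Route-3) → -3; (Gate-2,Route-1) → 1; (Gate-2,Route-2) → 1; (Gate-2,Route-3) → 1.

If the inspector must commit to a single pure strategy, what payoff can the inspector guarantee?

Row minima: Gate-1 → -6, Gate-2 → 1.
The best of these is 1.

1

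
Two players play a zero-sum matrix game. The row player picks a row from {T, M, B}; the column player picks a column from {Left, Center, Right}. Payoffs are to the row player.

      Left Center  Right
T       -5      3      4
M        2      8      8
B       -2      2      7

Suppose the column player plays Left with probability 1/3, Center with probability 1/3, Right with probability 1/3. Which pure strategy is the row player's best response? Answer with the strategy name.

Expected payoff of T: (1/3)·(-5) + (1/3)·3 + (1/3)·4 = 2/3.
Expected payoff of M: (1/3)·2 + (1/3)·8 + (1/3)·8 = 6.
Expected payoff of B: (1/3)·(-2) + (1/3)·2 + (1/3)·7 = 7/3.
The largest is 6, so the row player's best response is M.

M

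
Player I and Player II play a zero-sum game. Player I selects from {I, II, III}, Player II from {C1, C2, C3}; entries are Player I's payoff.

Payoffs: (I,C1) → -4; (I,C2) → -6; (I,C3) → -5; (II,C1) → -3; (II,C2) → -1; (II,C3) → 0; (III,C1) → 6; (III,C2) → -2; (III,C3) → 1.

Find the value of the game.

Row minima: I → -6, II → -3, III → -2; maximin = -2.
Column maxima: C1 → 6, C2 → -1, C3 → 1; minimax = -1.
-2 ≠ -1, so there is no saddle point; optimal play is mixed.
I is strictly dominated by II, so Player I never plays it.
C3 is strictly dominated by C2 (it gives Player I strictly more in every row), so Player II never plays it.
On the remaining 2×2 (II, III vs C1, C2):
Let Player I play II with probability p. Expected payoff against C1: (-3)p + 6(1−p) = −9p + 6; against C2: (-1)p + (-2)(1−p) = p − 2.
Setting these equal: −9p + 6 = p − 2 ⇒ −10p = -8 ⇒ p = 4/5, and the value is (-9)·(4/5) + 6 = -6/5.
For Player II: with q = P(C1), equating II's and III's payoffs gives −2q − 1 = 8q − 2 ⇒ q = 1/10.

-6/5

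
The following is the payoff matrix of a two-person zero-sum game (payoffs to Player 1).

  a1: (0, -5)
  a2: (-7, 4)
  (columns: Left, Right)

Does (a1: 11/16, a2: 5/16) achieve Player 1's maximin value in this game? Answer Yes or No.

Yes

Against Left this mix gives (11/16)·0 + (5/16)·(-7) = -35/16.
Against Right this mix gives (11/16)·(-5) + (5/16)·4 = -35/16.
All of Player 2's active replies (Left, Right) yield -35/16, and no column does worse for Player 1. The mix makes Player 2 indifferent and guarantees -35/16, so it is optimal.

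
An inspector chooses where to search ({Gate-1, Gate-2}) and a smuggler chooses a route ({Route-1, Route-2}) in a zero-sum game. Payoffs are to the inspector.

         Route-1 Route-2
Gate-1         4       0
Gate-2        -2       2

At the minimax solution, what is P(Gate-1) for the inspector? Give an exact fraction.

1/2

Row minima: Gate-1 → 0, Gate-2 → -2; maximin = 0.
Column maxima: Route-1 → 4, Route-2 → 2; minimax = 2.
0 ≠ 2, so there is no saddle point; optimal play is mixed.
Let the inspector play Gate-1 with probability p. Expected payoff against Route-1: 4p + (-2)(1−p) = 6p − 2; against Route-2: 0p + 2(1−p) = −2p + 2.
Setting these equal: 6p − 2 = −2p + 2 ⇒ 8p = 4 ⇒ p = 1/2, and the value is (6)·(1/2) − 2 = 1.
For the smuggler: with q = P(Route-1), equating Gate-1's and Gate-2's payoffs gives 4q = −4q + 2 ⇒ q = 1/4.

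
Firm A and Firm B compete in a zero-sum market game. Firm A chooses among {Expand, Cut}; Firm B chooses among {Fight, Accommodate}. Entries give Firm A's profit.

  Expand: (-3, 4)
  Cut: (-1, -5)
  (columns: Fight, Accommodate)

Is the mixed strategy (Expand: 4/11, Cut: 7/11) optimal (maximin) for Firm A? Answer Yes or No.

Yes

Against Fight this mix gives (4/11)·(-3) + (7/11)·(-1) = -19/11.
Against Accommodate this mix gives (4/11)·4 + (7/11)·(-5) = -19/11.
All of Firm B's active replies (Fight, Accommodate) yield -19/11, and no column does worse for Firm A. The mix makes Firm B indifferent and guarantees -19/11, so it is optimal.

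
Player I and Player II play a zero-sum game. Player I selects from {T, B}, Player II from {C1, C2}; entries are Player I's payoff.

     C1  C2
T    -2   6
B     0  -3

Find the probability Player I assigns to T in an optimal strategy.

3/11

Row minima: T → -2, B → -3; maximin = -2.
Column maxima: C1 → 0, C2 → 6; minimax = 0.
-2 ≠ 0, so there is no saddle point; optimal play is mixed.
Let Player I play T with probability p. Expected payoff against C1: (-2)p + 0(1−p) = −2p; against C2: 6p + (-3)(1−p) = 9p − 3.
Setting these equal: −2p = 9p − 3 ⇒ −11p = -3 ⇒ p = 3/11, and the value is (-2)·(3/11) = -6/11.
For Player II: with q = P(C1), equating T's and B's payoffs gives −8q + 6 = 3q − 3 ⇒ q = 9/11.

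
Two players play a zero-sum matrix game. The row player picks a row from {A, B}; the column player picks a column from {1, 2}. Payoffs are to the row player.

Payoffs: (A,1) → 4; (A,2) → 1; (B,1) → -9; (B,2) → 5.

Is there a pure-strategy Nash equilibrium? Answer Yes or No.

No

Row minima: A → 1, B → -9; maximin = 1.
Column maxima: 1 → 4, 2 → 5; minimax = 4.
1 ≠ 4, so no pure-strategy equilibrium exists.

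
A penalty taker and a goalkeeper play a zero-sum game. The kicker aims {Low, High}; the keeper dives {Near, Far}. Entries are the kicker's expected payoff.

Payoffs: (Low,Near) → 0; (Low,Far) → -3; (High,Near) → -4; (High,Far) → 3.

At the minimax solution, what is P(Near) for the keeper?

3/5

Row minima: Low → -3, High → -4; maximin = -3.
Column maxima: Near → 0, Far → 3; minimax = 0.
-3 ≠ 0, so there is no saddle point; optimal play is mixed.
Let the kicker play Low with probability p. Expected payoff against Near: 0p + (-4)(1−p) = 4p − 4; against Far: (-3)p + 3(1−p) = −6p + 3.
Setting these equal: 4p − 4 = −6p + 3 ⇒ 10p = 7 ⇒ p = 7/10, and the value is (4)·(7/10) − 4 = -6/5.
For the keeper: with q = P(Near), equating Low's and High's payoffs gives 3q − 3 = −7q + 3 ⇒ q = 3/5.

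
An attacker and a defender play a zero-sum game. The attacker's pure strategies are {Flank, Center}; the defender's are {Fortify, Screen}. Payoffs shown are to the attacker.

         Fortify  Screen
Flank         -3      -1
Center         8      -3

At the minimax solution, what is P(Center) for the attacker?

2/13

Row minima: Flank → -3, Center → -3; maximin = -3.
Column maxima: Fortify → 8, Screen → -1; minimax = -1.
-3 ≠ -1, so there is no saddle point; optimal play is mixed.
Let the attacker play Flank with probability p. Expected payoff against Fortify: (-3)p + 8(1−p) = −11p + 8; against Screen: (-1)p + (-3)(1−p) = 2p − 3.
Setting these equal: −11p + 8 = 2p − 3 ⇒ −13p = -11 ⇒ p = 11/13, and the value is (-11)·(11/13) + 8 = -17/13.
For the defender: with q = P(Fortify), equating Flank's and Center's payoffs gives −2q − 1 = 11q − 3 ⇒ q = 2/13.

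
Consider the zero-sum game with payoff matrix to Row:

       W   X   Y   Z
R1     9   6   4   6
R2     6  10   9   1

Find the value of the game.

Row minima: R1 → 4, R2 → 1; maximin = 4.
Column maxima: W → 9, X → 10, Y → 9, Z → 6; minimax = 6.
4 ≠ 6, so there is no saddle point; optimal play is mixed.
W is strictly dominated by Z (it gives Row strictly more in every row), so Column never plays it.
X is strictly dominated by Y (it gives Row strictly more in every row), so Column never plays it.
On the remaining 2×2 (R1, R2 vs Y, Z):
Let Row play R1 with probability p. Expected payoff against Y: 4p + 9(1−p) = −5p + 9; against Z: 6p + 1(1−p) = 5p + 1.
Setting these equal: −5p + 9 = 5p + 1 ⇒ −10p = -8 ⇒ p = 4/5, and the value is (-5)·(4/5) + 9 = 5.
For Column: with q = P(Y), equating R1's and R2's payoffs gives −2q + 6 = 8q + 1 ⇒ q = 1/2.

5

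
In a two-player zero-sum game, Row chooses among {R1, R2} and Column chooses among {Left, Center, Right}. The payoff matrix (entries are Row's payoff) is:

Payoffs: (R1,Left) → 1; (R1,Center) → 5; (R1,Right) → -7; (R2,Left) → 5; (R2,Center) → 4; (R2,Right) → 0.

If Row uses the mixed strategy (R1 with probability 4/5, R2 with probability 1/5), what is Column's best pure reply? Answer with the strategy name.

Right

If Column plays Left, Row's expected payoff is (4/5)·1 + (1/5)·5 = 9/5.
If Column plays Center, Row's expected payoff is (4/5)·5 + (1/5)·4 = 24/5.
If Column plays Right, Row's expected payoff is (4/5)·(-7) + (1/5)·0 = -28/5.
Column minimizes Row's payoff; the smallest is -28/5, so the best response is Right.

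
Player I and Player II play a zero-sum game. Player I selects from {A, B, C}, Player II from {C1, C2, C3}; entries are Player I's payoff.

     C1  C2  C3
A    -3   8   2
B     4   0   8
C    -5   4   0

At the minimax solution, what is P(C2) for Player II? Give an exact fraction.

7/15

Row minima: A → -3, B → 0, C → -5; maximin = 0.
Column maxima: C1 → 4, C2 → 8, C3 → 8; minimax = 4.
0 ≠ 4, so there is no saddle point; optimal play is mixed.
C is strictly dominated by A, so Player I never plays it.
C3 is strictly dominated by C1 (it gives Player I strictly more in every row), so Player II never plays it.
On the remaining 2×2 (A, B vs C1, C2):
Let Player I play A with probability p. Expected payoff against C1: (-3)p + 4(1−p) = −7p + 4; against C2: 8p + 0(1−p) = 8p.
Setting these equal: −7p + 4 = 8p ⇒ −15p = -4 ⇒ p = 4/15, and the value is (-7)·(4/15) + 4 = 32/15.
For Player II: with q = P(C1), equating A's and B's payoffs gives −11q + 8 = 4q ⇒ q = 8/15.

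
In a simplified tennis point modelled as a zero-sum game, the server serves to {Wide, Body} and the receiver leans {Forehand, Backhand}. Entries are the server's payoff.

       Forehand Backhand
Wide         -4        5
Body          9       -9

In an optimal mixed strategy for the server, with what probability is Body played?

Row minima: Wide → -4, Body → -9; maximin = -4.
Column maxima: Forehand → 9, Backhand → 5; minimax = 5.
-4 ≠ 5, so there is no saddle point; optimal play is mixed.
Let the server play Wide with probability p. Expected payoff against Forehand: (-4)p + 9(1−p) = −13p + 9; against Backhand: 5p + (-9)(1−p) = 14p − 9.
Setting these equal: −13p + 9 = 14p − 9 ⇒ −27p = -18 ⇒ p = 2/3, and the value is (-13)·(2/3) + 9 = 1/3.
For the receiver: with q = P(Forehand), equating Wide's and Body's payoffs gives −9q + 5 = 18q − 9 ⇒ q = 14/27.

1/3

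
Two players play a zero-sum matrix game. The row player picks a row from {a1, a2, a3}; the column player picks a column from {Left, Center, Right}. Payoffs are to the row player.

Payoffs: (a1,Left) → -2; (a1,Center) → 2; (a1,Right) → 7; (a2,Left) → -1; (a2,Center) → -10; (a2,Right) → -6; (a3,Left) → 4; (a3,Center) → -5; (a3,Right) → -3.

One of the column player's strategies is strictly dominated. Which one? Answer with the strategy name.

Center holds the row player's payoff strictly below Right in every row: 2 < 7, -10 < -6, -5 < -3.
So Right is strictly dominated for the column player.

Right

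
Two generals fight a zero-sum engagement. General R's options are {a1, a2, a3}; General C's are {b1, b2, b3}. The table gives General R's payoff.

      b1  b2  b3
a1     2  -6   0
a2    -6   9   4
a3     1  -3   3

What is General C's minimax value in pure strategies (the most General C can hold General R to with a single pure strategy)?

2

Column maxima: b1 → 2, b2 → 9, b3 → 4.
The smallest of these is 2.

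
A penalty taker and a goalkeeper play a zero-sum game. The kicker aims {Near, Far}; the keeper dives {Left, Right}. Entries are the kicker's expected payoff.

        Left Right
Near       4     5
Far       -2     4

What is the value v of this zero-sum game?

Row minima: Near → 4, Far → -2; maximin = 4.
Column maxima: Left → 4, Right → 5; minimax = 4.
Since maximin = minimax = 4, there is a saddle point and the value is 4.

4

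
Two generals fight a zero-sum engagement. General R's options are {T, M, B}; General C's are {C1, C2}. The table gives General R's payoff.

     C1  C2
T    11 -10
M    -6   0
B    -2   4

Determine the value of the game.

8/9

Row minima: T → -10, M → -6, B → -2; maximin = -2.
Column maxima: C1 → 11, C2 → 4; minimax = 4.
-2 ≠ 4, so there is no saddle point; optimal play is mixed.
M is strictly dominated by B, so General R never plays it.
On the remaining 2×2 (T, B vs C1, C2):
Let General R play T with probability p. Expected payoff against C1: 11p + (-2)(1−p) = 13p − 2; against C2: (-10)p + 4(1−p) = −14p + 4.
Setting these equal: 13p − 2 = −14p + 4 ⇒ 27p = 6 ⇒ p = 2/9, and the value is (13)·(2/9) − 2 = 8/9.
For General C: with q = P(C1), equating T's and B's payoffs gives 21q − 10 = −6q + 4 ⇒ q = 14/27.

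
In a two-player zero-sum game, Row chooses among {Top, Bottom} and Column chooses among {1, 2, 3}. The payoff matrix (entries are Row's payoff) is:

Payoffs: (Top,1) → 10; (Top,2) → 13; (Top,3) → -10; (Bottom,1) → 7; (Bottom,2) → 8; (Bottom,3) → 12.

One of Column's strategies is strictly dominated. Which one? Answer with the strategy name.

1 holds Row's payoff strictly below 2 in every row: 10 < 13, 7 < 8.
So 2 is strictly dominated for Column.

2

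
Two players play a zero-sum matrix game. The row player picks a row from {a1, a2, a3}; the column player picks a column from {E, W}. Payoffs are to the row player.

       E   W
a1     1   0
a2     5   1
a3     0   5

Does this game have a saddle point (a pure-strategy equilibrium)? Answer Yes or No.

No

Row minima: a1 → 0, a2 → 1, a3 → 0; maximin = 1.
Column maxima: E → 5, W → 5; minimax = 5.
1 ≠ 5, so no pure-strategy equilibrium exists.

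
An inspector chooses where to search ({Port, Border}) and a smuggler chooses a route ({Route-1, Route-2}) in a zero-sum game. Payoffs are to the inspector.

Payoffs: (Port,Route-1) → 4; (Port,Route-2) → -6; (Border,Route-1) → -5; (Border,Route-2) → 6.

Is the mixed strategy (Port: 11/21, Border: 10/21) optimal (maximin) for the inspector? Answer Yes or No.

Against Route-1 this mix gives (11/21)·4 + (10/21)·(-5) = -2/7.
Against Route-2 this mix gives (11/21)·(-6) + (10/21)·6 = -2/7.
All of the smuggler's active replies (Route-1, Route-2) yield -2/7, and no column does worse for the inspector. The mix makes the smuggler indifferent and guarantees -2/7, so it is optimal.

Yes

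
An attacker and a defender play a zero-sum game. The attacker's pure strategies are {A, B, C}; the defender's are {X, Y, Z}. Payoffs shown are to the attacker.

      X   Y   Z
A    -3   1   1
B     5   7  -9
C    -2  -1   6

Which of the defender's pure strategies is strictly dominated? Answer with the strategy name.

Y

X holds the attacker's payoff strictly below Y in every row: -3 < 1, 5 < 7, -2 < -1.
So Y is strictly dominated for the defender.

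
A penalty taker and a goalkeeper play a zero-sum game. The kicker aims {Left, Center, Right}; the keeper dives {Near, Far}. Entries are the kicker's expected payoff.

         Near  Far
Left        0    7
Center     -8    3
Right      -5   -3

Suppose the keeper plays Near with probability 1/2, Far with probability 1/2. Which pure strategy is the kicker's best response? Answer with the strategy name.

Left

Expected payoff of Left: (1/2)·0 + (1/2)·7 = 7/2.
Expected payoff of Center: (1/2)·(-8) + (1/2)·3 = -5/2.
Expected payoff of Right: (1/2)·(-5) + (1/2)·(-3) = -4.
The largest is 7/2, so the kicker's best response is Left.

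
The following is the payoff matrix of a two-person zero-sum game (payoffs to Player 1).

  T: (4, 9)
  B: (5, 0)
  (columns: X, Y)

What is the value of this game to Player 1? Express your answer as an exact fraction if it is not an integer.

Row minima: T → 4, B → 0; maximin = 4.
Column maxima: X → 5, Y → 9; minimax = 5.
4 ≠ 5, so there is no saddle point; optimal play is mixed.
Let Player 1 play T with probability p. Expected payoff against X: 4p + 5(1−p) = −p + 5; against Y: 9p + 0(1−p) = 9p.
Setting these equal: −p + 5 = 9p ⇒ −10p = -5 ⇒ p = 1/2, and the value is (-1)·(1/2) + 5 = 9/2.
For Player 2: with q = P(X), equating T's and B's payoffs gives −5q + 9 = 5q ⇒ q = 9/10.

9/2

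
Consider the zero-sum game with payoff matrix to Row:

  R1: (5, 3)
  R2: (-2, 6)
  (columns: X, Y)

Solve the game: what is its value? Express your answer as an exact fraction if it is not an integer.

Row minima: R1 → 3, R2 → -2; maximin = 3.
Column maxima: X → 5, Y → 6; minimax = 5.
3 ≠ 5, so there is no saddle point; optimal play is mixed.
Let Row play R1 with probability p. Expected payoff against X: 5p + (-2)(1−p) = 7p − 2; against Y: 3p + 6(1−p) = −3p + 6.
Setting these equal: 7p − 2 = −3p + 6 ⇒ 10p = 8 ⇒ p = 4/5, and the value is (7)·(4/5) − 2 = 18/5.
For Column: with q = P(X), equating R1's and R2's payoffs gives 2q + 3 = −8q + 6 ⇒ q = 3/10.

18/5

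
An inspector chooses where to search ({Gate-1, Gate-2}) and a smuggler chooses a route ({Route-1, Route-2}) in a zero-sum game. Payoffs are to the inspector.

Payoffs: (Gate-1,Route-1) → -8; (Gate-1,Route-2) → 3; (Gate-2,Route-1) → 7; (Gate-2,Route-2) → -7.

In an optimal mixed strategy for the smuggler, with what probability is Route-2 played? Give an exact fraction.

Row minima: Gate-1 → -8, Gate-2 → -7; maximin = -7.
Column maxima: Route-1 → 7, Route-2 → 3; minimax = 3.
-7 ≠ 3, so there is no saddle point; optimal play is mixed.
Let the inspector play Gate-1 with probability p. Expected payoff against Route-1: (-8)p + 7(1−p) = −15p + 7; against Route-2: 3p + (-7)(1−p) = 10p − 7.
Setting these equal: −15p + 7 = 10p − 7 ⇒ −25p = -14 ⇒ p = 14/25, and the value is (-15)·(14/25) + 7 = -7/5.
For the smuggler: with q = P(Route-1), equating Gate-1's and Gate-2's payoffs gives −11q + 3 = 14q − 7 ⇒ q = 2/5.

3/5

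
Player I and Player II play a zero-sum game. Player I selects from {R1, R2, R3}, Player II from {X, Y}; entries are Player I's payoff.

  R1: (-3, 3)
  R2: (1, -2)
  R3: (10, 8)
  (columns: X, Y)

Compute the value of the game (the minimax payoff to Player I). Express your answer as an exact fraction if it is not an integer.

8

Row minima: R1 → -3, R2 → -2, R3 → 8; maximin = 8.
Column maxima: X → 10, Y → 8; minimax = 8.
Since maximin = minimax = 8, there is a saddle point and the value is 8.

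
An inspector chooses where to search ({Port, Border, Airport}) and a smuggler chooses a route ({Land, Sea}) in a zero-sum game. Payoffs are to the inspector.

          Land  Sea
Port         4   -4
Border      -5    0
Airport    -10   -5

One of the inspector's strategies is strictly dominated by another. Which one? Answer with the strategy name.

Port gives a strictly higher payoff than Airport against every column: 4 > -10, -4 > -5.
So Airport is strictly dominated and the inspector never plays it.

Airport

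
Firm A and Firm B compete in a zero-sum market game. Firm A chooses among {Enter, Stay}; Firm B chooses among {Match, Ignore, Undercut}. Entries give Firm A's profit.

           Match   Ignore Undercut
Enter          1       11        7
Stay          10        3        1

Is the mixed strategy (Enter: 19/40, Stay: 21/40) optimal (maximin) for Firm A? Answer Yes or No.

No

Against Match this mix gives (19/40)·1 + (21/40)·10 = 229/40.
Against Ignore this mix gives (19/40)·11 + (21/40)·3 = 34/5.
Against Undercut this mix gives (19/40)·7 + (21/40)·1 = 77/20.
Firm B will play Undercut, holding Firm A to 77/20. Shifting weight toward the row that does better against Undercut would raise this floor (the equalizing mix achieves 23/5 against both Undercut and Match), so the proposed strategy is not optimal.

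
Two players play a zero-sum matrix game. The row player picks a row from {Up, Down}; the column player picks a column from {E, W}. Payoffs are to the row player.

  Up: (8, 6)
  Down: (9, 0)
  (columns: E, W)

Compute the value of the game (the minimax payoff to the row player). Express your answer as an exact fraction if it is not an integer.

6

Row minima: Up → 6, Down → 0; maximin = 6.
Column maxima: E → 9, W → 6; minimax = 6.
Since maximin = minimax = 6, there is a saddle point and the value is 6.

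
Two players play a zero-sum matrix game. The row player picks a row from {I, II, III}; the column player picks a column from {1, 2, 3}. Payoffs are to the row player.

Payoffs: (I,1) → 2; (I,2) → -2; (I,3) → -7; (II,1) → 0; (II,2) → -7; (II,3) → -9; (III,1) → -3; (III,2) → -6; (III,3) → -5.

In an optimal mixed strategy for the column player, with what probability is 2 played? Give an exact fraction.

Row minima: I → -7, II → -9, III → -6; maximin = -6.
Column maxima: 1 → 2, 2 → -2, 3 → -5; minimax = -5.
-6 ≠ -5, so there is no saddle point; optimal play is mixed.
II is strictly dominated by I, so the row player never plays it.
1 is strictly dominated by 2 (it gives the row player strictly more in every row), so the column player never plays it.
On the remaining 2×2 (I, III vs 2, 3):
Let the row player play I with probability p. Expected payoff against 2: (-2)p + (-6)(1−p) = 4p − 6; against 3: (-7)p + (-5)(1−p) = −2p − 5.
Setting these equal: 4p − 6 = −2p − 5 ⇒ 6p = 1 ⇒ p = 1/6, and the value is (4)·(1/6) − 6 = -16/3.
For the column player: with q = P(2), equating I's and III's payoffs gives 5q − 7 = −q − 5 ⇒ q = 1/3.

1/3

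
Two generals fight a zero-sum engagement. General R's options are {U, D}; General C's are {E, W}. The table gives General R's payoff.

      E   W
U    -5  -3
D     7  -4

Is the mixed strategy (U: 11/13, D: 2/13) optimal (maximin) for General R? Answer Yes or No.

Against E this mix gives (11/13)·(-5) + (2/13)·7 = -41/13.
Against W this mix gives (11/13)·(-3) + (2/13)·(-4) = -41/13.
All of General C's active replies (E, W) yield -41/13, and no column does worse for General R. The mix makes General C indifferent and guarantees -41/13, so it is optimal.

Yes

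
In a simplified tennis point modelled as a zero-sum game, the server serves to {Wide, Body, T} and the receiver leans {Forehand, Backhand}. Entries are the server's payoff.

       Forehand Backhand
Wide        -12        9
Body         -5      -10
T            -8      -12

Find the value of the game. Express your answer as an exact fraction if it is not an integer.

-165/26

Row minima: Wide → -12, Body → -10, T → -12; maximin = -10.
Column maxima: Forehand → -5, Backhand → 9; minimax = -5.
-10 ≠ -5, so there is no saddle point; optimal play is mixed.
T is strictly dominated by Body, so the server never plays it.
On the remaining 2×2 (Wide, Body vs Forehand, Backhand):
Let the server play Wide with probability p. Expected payoff against Forehand: (-12)p + (-5)(1−p) = −7p − 5; against Backhand: 9p + (-10)(1−p) = 19p − 10.
Setting these equal: −7p − 5 = 19p − 10 ⇒ −26p = -5 ⇒ p = 5/26, and the value is (-7)·(5/26) − 5 = -165/26.
For the receiver: with q = P(Forehand), equating Wide's and Body's payoffs gives −21q + 9 = 5q − 10 ⇒ q = 19/26.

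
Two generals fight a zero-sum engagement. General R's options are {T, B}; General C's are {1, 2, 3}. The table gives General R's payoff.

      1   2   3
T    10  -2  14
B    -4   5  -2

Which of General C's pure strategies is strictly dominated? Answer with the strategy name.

1 holds General R's payoff strictly below 3 in every row: 10 < 14, -4 < -2.
So 3 is strictly dominated for General C.

3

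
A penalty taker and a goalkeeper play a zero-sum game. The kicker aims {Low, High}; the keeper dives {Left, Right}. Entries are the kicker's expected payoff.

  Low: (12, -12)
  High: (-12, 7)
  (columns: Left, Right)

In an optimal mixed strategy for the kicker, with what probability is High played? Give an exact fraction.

Row minima: Low → -12, High → -12; maximin = -12.
Column maxima: Left → 12, Right → 7; minimax = 7.
-12 ≠ 7, so there is no saddle point; optimal play is mixed.
Let the kicker play Low with probability p. Expected payoff against Left: 12p + (-12)(1−p) = 24p − 12; against Right: (-12)p + 7(1−p) = −19p + 7.
Setting these equal: 24p − 12 = −19p + 7 ⇒ 43p = 19 ⇒ p = 19/43, and the value is (24)·(19/43) − 12 = -60/43.
For the keeper: with q = P(Left), equating Low's and High's payoffs gives 24q − 12 = −19q + 7 ⇒ q = 19/43.

24/43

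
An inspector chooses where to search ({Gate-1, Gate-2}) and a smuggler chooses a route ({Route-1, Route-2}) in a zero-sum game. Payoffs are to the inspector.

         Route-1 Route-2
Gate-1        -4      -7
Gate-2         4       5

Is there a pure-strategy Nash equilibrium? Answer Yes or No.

Yes

Row minima: Gate-1 → -7, Gate-2 → 4; maximin = 4.
Column maxima: Route-1 → 4, Route-2 → 5; minimax = 4.
maximin = minimax = 4, so a saddle point exists.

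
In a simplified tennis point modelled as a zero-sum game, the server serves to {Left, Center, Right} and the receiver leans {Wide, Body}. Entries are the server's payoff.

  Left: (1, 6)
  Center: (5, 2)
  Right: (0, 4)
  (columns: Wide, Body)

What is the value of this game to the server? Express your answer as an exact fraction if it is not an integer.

Row minima: Left → 1, Center → 2, Right → 0; maximin = 2.
Column maxima: Wide → 5, Body → 6; minimax = 5.
2 ≠ 5, so there is no saddle point; optimal play is mixed.
Right is strictly dominated by Left, so the server never plays it.
On the remaining 2×2 (Left, Center vs Wide, Body):
Let the server play Left with probability p. Expected payoff against Wide: 1p + 5(1−p) = −4p + 5; against Body: 6p + 2(1−p) = 4p + 2.
Setting these equal: −4p + 5 = 4p + 2 ⇒ −8p = -3 ⇒ p = 3/8, and the value is (-4)·(3/8) + 5 = 7/2.
For the receiver: with q = P(Wide), equating Left's and Center's payoffs gives −5q + 6 = 3q + 2 ⇒ q = 1/2.

7/2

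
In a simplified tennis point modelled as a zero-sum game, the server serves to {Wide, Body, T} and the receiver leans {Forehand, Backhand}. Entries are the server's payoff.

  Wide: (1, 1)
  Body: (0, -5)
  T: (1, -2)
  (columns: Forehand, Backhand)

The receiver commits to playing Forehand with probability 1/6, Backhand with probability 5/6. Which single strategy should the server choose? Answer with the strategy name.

Expected payoff of Wide: (1/6)·1 + (5/6)·1 = 1.
Expected payoff of Body: (1/6)·0 + (5/6)·(-5) = -25/6.
Expected payoff of T: (1/6)·1 + (5/6)·(-2) = -3/2.
The largest is 1, so the server's best response is Wide.

Wide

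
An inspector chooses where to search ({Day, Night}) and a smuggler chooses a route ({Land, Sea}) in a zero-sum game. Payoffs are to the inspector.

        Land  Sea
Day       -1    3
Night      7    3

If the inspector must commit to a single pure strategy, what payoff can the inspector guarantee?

3

Row minima: Day → -1, Night → 3.
The best of these is 3.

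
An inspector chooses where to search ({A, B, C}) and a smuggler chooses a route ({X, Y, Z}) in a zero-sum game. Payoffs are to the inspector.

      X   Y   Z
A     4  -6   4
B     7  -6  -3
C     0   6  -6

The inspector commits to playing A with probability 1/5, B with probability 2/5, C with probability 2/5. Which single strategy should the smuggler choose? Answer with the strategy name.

If the smuggler plays X, the inspector's expected payoff is (1/5)·4 + (2/5)·7 + (2/5)·0 = 18/5.
If the smuggler plays Y, the inspector's expected payoff is (1/5)·(-6) + (2/5)·(-6) + (2/5)·6 = -6/5.
If the smuggler plays Z, the inspector's expected payoff is (1/5)·4 + (2/5)·(-3) + (2/5)·(-6) = -14/5.
The smuggler minimizes the inspector's payoff; the smallest is -14/5, so the best response is Z.

Z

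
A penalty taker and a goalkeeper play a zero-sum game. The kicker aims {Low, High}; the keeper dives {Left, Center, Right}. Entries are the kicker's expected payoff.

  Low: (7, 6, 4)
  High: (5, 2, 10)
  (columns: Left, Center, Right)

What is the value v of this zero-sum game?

26/5

Row minima: Low → 4, High → 2; maximin = 4.
Column maxima: Left → 7, Center → 6, Right → 10; minimax = 6.
4 ≠ 6, so there is no saddle point; optimal play is mixed.
Left is strictly dominated by Center (it gives the kicker strictly more in every row), so the keeper never plays it.
On the remaining 2×2 (Low, High vs Center, Right):
Let the kicker play Low with probability p. Expected payoff against Center: 6p + 2(1−p) = 4p + 2; against Right: 4p + 10(1−p) = −6p + 10.
Setting these equal: 4p + 2 = −6p + 10 ⇒ 10p = 8 ⇒ p = 4/5, and the value is (4)·(4/5) + 2 = 26/5.
For the keeper: with q = P(Center), equating Low's and High's payoffs gives 2q + 4 = −8q + 10 ⇒ q = 3/5.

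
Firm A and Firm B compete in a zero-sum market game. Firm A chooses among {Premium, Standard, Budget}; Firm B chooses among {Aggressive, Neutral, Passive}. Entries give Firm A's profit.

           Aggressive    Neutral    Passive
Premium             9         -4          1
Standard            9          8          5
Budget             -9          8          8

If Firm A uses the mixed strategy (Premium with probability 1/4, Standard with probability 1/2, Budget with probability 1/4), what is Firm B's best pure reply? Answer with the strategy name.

Aggressive

If Firm B plays Aggressive, Firm A's expected payoff is (1/4)·9 + (1/2)·9 + (1/4)·(-9) = 9/2.
If Firm B plays Neutral, Firm A's expected payoff is (1/4)·(-4) + (1/2)·8 + (1/4)·8 = 5.
If Firm B plays Passive, Firm A's expected payoff is (1/4)·1 + (1/2)·5 + (1/4)·8 = 19/4.
Firm B minimizes Firm A's payoff; the smallest is 9/2, so the best response is Aggressive.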